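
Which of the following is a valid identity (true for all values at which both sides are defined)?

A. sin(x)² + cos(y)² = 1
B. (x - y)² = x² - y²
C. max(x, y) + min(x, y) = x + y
A: fails at (0, 1) — LHS = cos(1)² ≈ 0.2919, RHS = 1.
B: fails at (1, 5) — LHS = 16, RHS = -24.
C: holds — e.g. at (3, 7), both sides equal 10.

Answer: C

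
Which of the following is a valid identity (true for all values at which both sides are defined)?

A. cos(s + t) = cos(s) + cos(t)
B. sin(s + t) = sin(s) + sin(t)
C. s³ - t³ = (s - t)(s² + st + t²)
A: fails at (1, 2) — LHS = cos(3) ≈ -0.99, RHS = cos(2) + cos(1) ≈ 0.1242.
B: fails at (1, 2) — LHS = sin(3) ≈ 0.1411, RHS = sin(1) + sin(2) ≈ 1.751.
C: holds — e.g. at (4, 5), both sides equal -61.

Answer: C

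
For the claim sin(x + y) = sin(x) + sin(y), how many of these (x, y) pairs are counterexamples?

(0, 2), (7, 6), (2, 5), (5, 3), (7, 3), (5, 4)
5

Testing each pair:
(0, 2): LHS = sin(2) ≈ 0.9093, RHS = sin(2) ≈ 0.9093 → satisfies claim
(7, 6): LHS = sin(13) ≈ 0.4202, RHS = sin(6) + sin(7) ≈ 0.3776 → counterexample
(2, 5): LHS = sin(7) ≈ 0.657, RHS = sin(5) + sin(2) ≈ -0.04963 → counterexample
(5, 3): LHS = sin(8) ≈ 0.9894, RHS = sin(5) + sin(3) ≈ -0.8178 → counterexample
(7, 3): LHS = sin(10) ≈ -0.544, RHS = sin(3) + sin(7) ≈ 0.7981 → counterexample
(5, 4): LHS = sin(9) ≈ 0.4121, RHS = sin(5) + sin(4) ≈ -1.716 → counterexample

That makes 5 counterexamples.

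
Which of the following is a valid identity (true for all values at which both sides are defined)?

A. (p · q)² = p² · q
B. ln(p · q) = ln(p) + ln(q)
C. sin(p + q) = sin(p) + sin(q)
A: fails at (1, 2) — LHS = 4, RHS = 2.
B: holds — e.g. at (2, 2), both sides equal ln(4) ≈ 1.386.
C: fails at (4, 5) — LHS = sin(9) ≈ 0.4121, RHS = sin(5) + sin(4) ≈ -1.716.

Answer: B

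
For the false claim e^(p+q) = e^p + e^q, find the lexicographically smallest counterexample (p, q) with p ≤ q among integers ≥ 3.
Substituting (3, 3) into the claim:
LHS = e^(3+3) = e^6 ≈ 403.4
RHS = e^3 + e^3 = 2·e^3 ≈ 40.17

Since LHS ≠ RHS, this pair disproves the claim, and no lexicographically smaller pair (p ≤ q, integers ≥ 3) does.

For instance (7, 10) is also a counterexample (LHS = e^17 ≈ 24154952.8, RHS = e^7 + e^10 ≈ 23123.1), but it's lexicographically larger.

Answer: (p, q) = (3, 3)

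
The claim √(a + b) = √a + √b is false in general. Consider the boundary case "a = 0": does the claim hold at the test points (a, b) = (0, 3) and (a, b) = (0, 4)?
At (0, 3): LHS = √(3) ≈ 1.732, RHS = √(3) ≈ 1.732 → equal
At (0, 4): LHS = 2, RHS = 2 → equal

So the claim does hold at both of these boundary points, even though it is not an identity.

Answer: Yes, holds at both test points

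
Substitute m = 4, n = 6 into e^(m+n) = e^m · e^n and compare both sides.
LHS = e^(4+6) = e^10 ≈ 22026.5
RHS = e^4 · e^6 = e^10 ≈ 22026.5

LHS = RHS: the two sides agree.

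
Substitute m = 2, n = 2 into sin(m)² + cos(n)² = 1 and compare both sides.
LHS = sin(2)² + cos(2)² = 1
RHS = 1

LHS = RHS: the two sides agree.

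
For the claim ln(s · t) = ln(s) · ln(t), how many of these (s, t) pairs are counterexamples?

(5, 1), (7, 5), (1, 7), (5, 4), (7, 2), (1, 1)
5

Testing each pair:
(5, 1): LHS = ln(5) ≈ 1.609, RHS = 0 → counterexample
(7, 5): LHS = ln(35) ≈ 3.555, RHS = ln(5)·ln(7) ≈ 3.132 → counterexample
(1, 7): LHS = ln(7) ≈ 1.946, RHS = 0 → counterexample
(5, 4): LHS = ln(20) ≈ 2.996, RHS = ln(4)·ln(5) ≈ 2.231 → counterexample
(7, 2): LHS = ln(14) ≈ 2.639, RHS = ln(2)·ln(7) ≈ 1.349 → counterexample
(1, 1): LHS = 0, RHS = 0 → satisfies claim

That makes 5 counterexamples.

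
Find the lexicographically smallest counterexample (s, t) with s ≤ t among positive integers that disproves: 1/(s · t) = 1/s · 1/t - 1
(s, t) = (1, 1)

Substituting (1, 1) into the claim:
LHS = 1/(1 · 1) = 1
RHS = 1/1 · 1/1 - 1 = 0

Since LHS ≠ RHS, this pair disproves the claim, and no lexicographically smaller pair (s ≤ t, positive integers) does.

For instance (1, 8) is also a counterexample (LHS = 1/8, RHS = -7/8), but it's lexicographically larger.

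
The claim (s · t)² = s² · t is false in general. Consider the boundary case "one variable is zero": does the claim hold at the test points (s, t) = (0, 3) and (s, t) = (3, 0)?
At (0, 3): LHS = 0, RHS = 0 → equal
At (3, 0): LHS = 0, RHS = 0 → equal

So the claim does hold at both of these boundary points, even though it is not an identity.

Answer: Yes, holds at both test points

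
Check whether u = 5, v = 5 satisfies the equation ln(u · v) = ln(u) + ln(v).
Substituting u = 5, v = 5:

LHS = ln(5 · 5) = ln(25) ≈ 3.219
RHS = ln(5) + ln(5) = 2·ln(5) ≈ 3.219

LHS = RHS, so the equation holds at this point.

Answer: Holds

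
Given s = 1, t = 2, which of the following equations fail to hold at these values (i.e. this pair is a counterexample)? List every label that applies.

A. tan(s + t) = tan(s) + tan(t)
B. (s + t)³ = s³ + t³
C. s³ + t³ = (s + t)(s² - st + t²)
Evaluating each claim at the given values:
A. LHS = tan(3) ≈ -0.1425, RHS = tan(2) + tan(1) ≈ -0.6276 → fails here (LHS ≠ RHS)
B. LHS = 27, RHS = 9 → fails here (LHS ≠ RHS)
C. LHS = 9, RHS = 9 → holds here (LHS = RHS)

Answer: A, B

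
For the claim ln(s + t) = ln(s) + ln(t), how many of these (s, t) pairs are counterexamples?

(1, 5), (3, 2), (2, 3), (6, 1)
Testing each pair:
(1, 5): LHS = ln(6) ≈ 1.792, RHS = ln(5) ≈ 1.609 → counterexample
(3, 2): LHS = ln(5) ≈ 1.609, RHS = ln(2) + ln(3) ≈ 1.792 → counterexample
(2, 3): LHS = ln(5) ≈ 1.609, RHS = ln(2) + ln(3) ≈ 1.792 → counterexample
(6, 1): LHS = ln(7) ≈ 1.946, RHS = ln(6) ≈ 1.792 → counterexample

That makes 4 counterexamples.

Answer: 4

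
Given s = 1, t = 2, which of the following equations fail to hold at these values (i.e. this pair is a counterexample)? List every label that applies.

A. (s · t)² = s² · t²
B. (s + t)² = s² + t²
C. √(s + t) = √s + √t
B, C

Evaluating each claim at the given values:
A. LHS = 4, RHS = 4 → holds here (LHS = RHS)
B. LHS = 9, RHS = 5 → fails here (LHS ≠ RHS)
C. LHS = √(3) ≈ 1.732, RHS = 1 + √(2) ≈ 2.414 → fails here (LHS ≠ RHS)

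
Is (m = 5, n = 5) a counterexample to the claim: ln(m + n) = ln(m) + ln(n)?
Substituting m = 5, n = 5:
LHS = ln(5 + 5) = ln(10) ≈ 2.303
RHS = ln(5) + ln(5) = 2·ln(5) ≈ 3.219

Since LHS ≠ RHS, this pair disproves the claim.

Answer: Yes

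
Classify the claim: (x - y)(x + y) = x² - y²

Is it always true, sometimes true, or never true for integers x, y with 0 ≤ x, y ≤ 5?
Always true

The identity holds for every pair in the range. For instance at (x, y) = (4, 2): both sides equal 12.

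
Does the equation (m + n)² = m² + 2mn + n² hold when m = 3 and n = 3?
Holds

Substituting m = 3, n = 3:

LHS = (3 + 3)² = 36
RHS = 3² + 2·3·3 + 3² = 36

LHS = RHS, so the equation holds at this point.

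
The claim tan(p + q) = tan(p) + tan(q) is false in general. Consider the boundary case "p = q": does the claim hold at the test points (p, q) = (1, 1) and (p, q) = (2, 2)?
At (1, 1): LHS = tan(2) ≈ -2.185 ≠ RHS = 2·tan(1) ≈ 3.115
At (2, 2): LHS = tan(4) ≈ 1.158 ≠ RHS = 2·tan(2) ≈ -4.37

Answer: No, fails at both test points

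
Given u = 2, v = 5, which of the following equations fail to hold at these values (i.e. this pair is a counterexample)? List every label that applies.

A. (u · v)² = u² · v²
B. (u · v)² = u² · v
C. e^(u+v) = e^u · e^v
B

Evaluating each claim at the given values:
A. LHS = 100, RHS = 100 → holds here (LHS = RHS)
B. LHS = 100, RHS = 20 → fails here (LHS ≠ RHS)
C. LHS = e^7 ≈ 1097, RHS = e^7 ≈ 1097 → holds here (LHS = RHS)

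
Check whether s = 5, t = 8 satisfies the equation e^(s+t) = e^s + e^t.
Fails

Substituting s = 5, t = 8:

LHS = e^(5+8) = e^13 ≈ 442413.4
RHS = e^5 + e^8 ≈ 3129

LHS ≠ RHS, so the equation does not hold at this point.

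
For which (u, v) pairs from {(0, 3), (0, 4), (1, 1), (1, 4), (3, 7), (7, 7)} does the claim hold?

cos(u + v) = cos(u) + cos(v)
None

Testing each pair:
(0, 3): LHS = cos(3) ≈ -0.99, RHS = cos(3) + 1 ≈ 0.01001 → fails
(0, 4): LHS = cos(4) ≈ -0.6536, RHS = cos(4) + 1 ≈ 0.3464 → fails
(1, 1): LHS = cos(2) ≈ -0.4161, RHS = 2·cos(1) ≈ 1.081 → fails
(1, 4): LHS = cos(5) ≈ 0.2837, RHS = cos(4) + cos(1) ≈ -0.1133 → fails
(3, 7): LHS = cos(10) ≈ -0.8391, RHS = cos(3) + cos(7) ≈ -0.2361 → fails
(7, 7): LHS = cos(14) ≈ 0.1367, RHS = 2·cos(7) ≈ 1.508 → fails

No pair satisfies the claim.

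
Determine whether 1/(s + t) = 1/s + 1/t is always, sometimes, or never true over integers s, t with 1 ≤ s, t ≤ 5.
Never true

The claim fails for every pair in the range. For instance at (s, t) = (5, 5): LHS = 1/10, RHS = 2/5.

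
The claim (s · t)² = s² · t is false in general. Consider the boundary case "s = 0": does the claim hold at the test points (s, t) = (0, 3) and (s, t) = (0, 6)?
At (0, 3): LHS = 0, RHS = 0 → equal
At (0, 6): LHS = 0, RHS = 0 → equal

So the claim does hold at both of these boundary points, even though it is not an identity.

Answer: Yes, holds at both test points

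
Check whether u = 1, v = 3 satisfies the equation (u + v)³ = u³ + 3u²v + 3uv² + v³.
Substituting u = 1, v = 3:

LHS = (1 + 3)³ = 64
RHS = 1³ + 3·1²·3 + 3·1·3² + 3³ = 64

LHS = RHS, so the equation holds at this point.

Answer: Holds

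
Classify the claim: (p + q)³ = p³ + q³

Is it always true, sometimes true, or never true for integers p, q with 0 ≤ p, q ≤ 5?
Sometimes true

It holds at (p, q) = (2, 0) (both sides equal 8), but fails at (p, q) = (2, 3) (LHS = 125, RHS = 35).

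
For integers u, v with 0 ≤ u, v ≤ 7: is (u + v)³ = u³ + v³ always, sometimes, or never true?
It holds at (u, v) = (0, 5) (both sides equal 125), but fails at (u, v) = (2, 4) (LHS = 216, RHS = 72).

Answer: Sometimes true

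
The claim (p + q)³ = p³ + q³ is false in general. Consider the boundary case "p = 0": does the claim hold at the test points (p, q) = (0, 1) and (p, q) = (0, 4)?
Yes, holds at both test points

At (0, 1): LHS = 1, RHS = 1 → equal
At (0, 4): LHS = 64, RHS = 64 → equal

So the claim does hold at both of these boundary points, even though it is not an identity.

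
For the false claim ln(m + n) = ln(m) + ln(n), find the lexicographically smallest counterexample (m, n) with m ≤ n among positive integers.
Substituting (1, 1) into the claim:
LHS = ln(1 + 1) = ln(2) ≈ 0.6931
RHS = ln(1) + ln(1) = 0

Since LHS ≠ RHS, this pair disproves the claim, and no lexicographically smaller pair (m ≤ n, positive integers) does.

For instance (3, 4) is also a counterexample (LHS = ln(7) ≈ 1.946, RHS = ln(3) + ln(4) ≈ 2.485), but it's lexicographically larger.

Answer: (m, n) = (1, 1)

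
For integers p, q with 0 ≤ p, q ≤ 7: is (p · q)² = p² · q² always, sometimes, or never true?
Always true

The identity holds for every pair in the range. For instance at (p, q) = (1, 3): both sides equal 9.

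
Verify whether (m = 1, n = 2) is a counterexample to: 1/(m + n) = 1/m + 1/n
Substituting m = 1, n = 2:
LHS = 1/(1 + 2) = 1/3
RHS = 1/1 + 1/2 = 3/2

Since LHS ≠ RHS, this pair disproves the claim.

Answer: Yes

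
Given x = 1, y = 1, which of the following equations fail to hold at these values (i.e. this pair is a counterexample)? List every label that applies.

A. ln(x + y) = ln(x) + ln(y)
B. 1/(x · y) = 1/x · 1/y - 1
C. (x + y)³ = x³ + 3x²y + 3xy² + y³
Evaluating each claim at the given values:
A. LHS = ln(2) ≈ 0.6931, RHS = 0 → fails here (LHS ≠ RHS)
B. LHS = 1, RHS = 0 → fails here (LHS ≠ RHS)
C. LHS = 8, RHS = 8 → holds here (LHS = RHS)

Answer: A, B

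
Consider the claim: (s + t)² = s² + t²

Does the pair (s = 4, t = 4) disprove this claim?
Yes

Substituting s = 4, t = 4:
LHS = (4 + 4)² = 64
RHS = 4² + 4² = 32

Since LHS ≠ RHS, this pair disproves the claim.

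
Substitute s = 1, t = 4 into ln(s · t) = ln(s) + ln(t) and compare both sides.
LHS = ln(1 · 4) = ln(4) ≈ 1.386
RHS = ln(1) + ln(4) = ln(4) ≈ 1.386

LHS = RHS: the two sides agree.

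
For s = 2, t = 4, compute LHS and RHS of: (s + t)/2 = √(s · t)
LHS = (2 + 4)/2 = 3
RHS = √(2 · 4) = 2·√(2) ≈ 2.828

LHS ≠ RHS (they differ by about 0.1716), so the equation does not hold here.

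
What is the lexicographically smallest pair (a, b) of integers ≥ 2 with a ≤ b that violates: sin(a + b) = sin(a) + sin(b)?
Substituting (2, 2) into the claim:
LHS = sin(2 + 2) = sin(4) ≈ -0.7568
RHS = sin(2) + sin(2) = 2·sin(2) ≈ 1.819

Since LHS ≠ RHS, this pair disproves the claim, and no lexicographically smaller pair (a ≤ b, integers ≥ 2) does.

For instance (4, 7) is also a counterexample (LHS = sin(11) ≈ -1, RHS = sin(4) + sin(7) ≈ -0.09982), but it's lexicographically larger.

Answer: (a, b) = (2, 2)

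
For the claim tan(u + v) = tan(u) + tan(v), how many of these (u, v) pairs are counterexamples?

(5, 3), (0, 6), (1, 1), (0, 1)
2

Testing each pair:
(5, 3): LHS = tan(8) ≈ -6.8, RHS = tan(5) + tan(3) ≈ -3.523 → counterexample
(0, 6): LHS = tan(6) ≈ -0.291, RHS = tan(6) ≈ -0.291 → satisfies claim
(1, 1): LHS = tan(2) ≈ -2.185, RHS = 2·tan(1) ≈ 3.115 → counterexample
(0, 1): LHS = tan(1) ≈ 1.557, RHS = tan(1) ≈ 1.557 → satisfies claim

That makes 2 counterexamples.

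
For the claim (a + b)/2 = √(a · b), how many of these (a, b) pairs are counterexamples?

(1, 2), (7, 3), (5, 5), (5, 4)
Testing each pair:
(1, 2): LHS = 3/2, RHS = √(2) ≈ 1.414 → counterexample
(7, 3): LHS = 5, RHS = √(21) ≈ 4.583 → counterexample
(5, 5): LHS = 5, RHS = 5 → satisfies claim
(5, 4): LHS = 9/2, RHS = 2·√(5) ≈ 4.472 → counterexample

That makes 3 counterexamples.

Answer: 3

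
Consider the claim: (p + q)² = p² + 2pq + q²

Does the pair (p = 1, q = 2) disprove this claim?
No

Substituting p = 1, q = 2:
LHS = (1 + 2)² = 9
RHS = 1² + 2·1·2 + 2² = 9

The sides agree, so this pair does not disprove the claim.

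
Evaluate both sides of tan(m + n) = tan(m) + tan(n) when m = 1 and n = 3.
LHS = tan(1 + 3) = tan(4) ≈ 1.158
RHS = tan(1) + tan(3) ≈ 1.415

LHS ≠ RHS (they differ by about 0.257), so the equation does not hold here.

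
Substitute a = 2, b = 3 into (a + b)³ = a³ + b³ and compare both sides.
LHS = (2 + 3)³ = 125
RHS = 2³ + 3³ = 35

LHS ≠ RHS, so the equation does not hold here.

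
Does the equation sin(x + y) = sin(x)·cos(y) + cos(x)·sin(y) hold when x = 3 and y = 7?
Substituting x = 3, y = 7:

LHS = sin(3 + 7) = sin(10) ≈ -0.544
RHS = sin(3)·cos(7) + cos(3)·sin(7) = sin(7)·cos(3) + sin(3)·cos(7) ≈ -0.544

LHS = RHS, so the equation holds at this point.

Answer: Holds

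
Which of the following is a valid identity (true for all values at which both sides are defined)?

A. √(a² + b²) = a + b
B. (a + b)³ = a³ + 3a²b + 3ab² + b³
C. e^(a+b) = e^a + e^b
A: fails at (1, 5) — LHS = √(26) ≈ 5.099, RHS = 6.
B: holds — e.g. at (4, 6), both sides equal 1000.
C: fails at (6, 7) — LHS = e^13 ≈ 442413.4, RHS = e^6 + e^7 ≈ 1500.

Answer: B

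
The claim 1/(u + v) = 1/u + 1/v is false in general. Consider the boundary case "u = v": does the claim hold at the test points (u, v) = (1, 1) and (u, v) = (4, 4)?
No, fails at both test points

At (1, 1): LHS = 1/2 ≠ RHS = 2
At (4, 4): LHS = 1/8 ≠ RHS = 1/2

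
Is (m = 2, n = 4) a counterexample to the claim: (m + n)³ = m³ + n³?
Substituting m = 2, n = 4:
LHS = (2 + 4)³ = 216
RHS = 2³ + 4³ = 72

Since LHS ≠ RHS, this pair disproves the claim.

Answer: Yes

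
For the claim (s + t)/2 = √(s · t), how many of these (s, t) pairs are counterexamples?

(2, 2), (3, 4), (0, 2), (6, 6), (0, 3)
3

Testing each pair:
(2, 2): LHS = 2, RHS = 2 → satisfies claim
(3, 4): LHS = 7/2, RHS = 2·√(3) ≈ 3.464 → counterexample
(0, 2): LHS = 1, RHS = 0 → counterexample
(6, 6): LHS = 6, RHS = 6 → satisfies claim
(0, 3): LHS = 3/2, RHS = 0 → counterexample

That makes 3 counterexamples.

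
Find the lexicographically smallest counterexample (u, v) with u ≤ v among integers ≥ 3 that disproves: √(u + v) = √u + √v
(u, v) = (3, 3)

Substituting (3, 3) into the claim:
LHS = √(3 + 3) = √(6) ≈ 2.449
RHS = √3 + √3 = 2·√(3) ≈ 3.464

Since LHS ≠ RHS, this pair disproves the claim, and no lexicographically smaller pair (u ≤ v, integers ≥ 3) does.

For instance (6, 8) is also a counterexample (LHS = √(14) ≈ 3.742, RHS = √(6) + 2·√(2) ≈ 5.278), but it's lexicographically larger.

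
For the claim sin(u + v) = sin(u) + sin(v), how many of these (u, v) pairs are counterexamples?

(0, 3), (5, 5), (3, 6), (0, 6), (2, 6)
Testing each pair:
(0, 3): LHS = sin(3) ≈ 0.1411, RHS = sin(3) ≈ 0.1411 → satisfies claim
(5, 5): LHS = sin(10) ≈ -0.544, RHS = 2·sin(5) ≈ -1.918 → counterexample
(3, 6): LHS = sin(9) ≈ 0.4121, RHS = sin(6) + sin(3) ≈ -0.1383 → counterexample
(0, 6): LHS = sin(6) ≈ -0.2794, RHS = sin(6) ≈ -0.2794 → satisfies claim
(2, 6): LHS = sin(8) ≈ 0.9894, RHS = sin(6) + sin(2) ≈ 0.6299 → counterexample

That makes 3 counterexamples.

Answer: 3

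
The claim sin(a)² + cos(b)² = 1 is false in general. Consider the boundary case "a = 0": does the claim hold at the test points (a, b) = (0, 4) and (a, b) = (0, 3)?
At (0, 4): LHS = cos(4)² ≈ 0.4272 ≠ RHS = 1
At (0, 3): LHS = cos(3)² ≈ 0.9801 ≠ RHS = 1

Answer: No, fails at both test points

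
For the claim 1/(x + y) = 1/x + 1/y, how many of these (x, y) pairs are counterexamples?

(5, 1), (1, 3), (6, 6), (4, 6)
4

Testing each pair:
(5, 1): LHS = 1/6, RHS = 6/5 → counterexample
(1, 3): LHS = 1/4, RHS = 4/3 → counterexample
(6, 6): LHS = 1/12, RHS = 1/3 → counterexample
(4, 6): LHS = 1/10, RHS = 5/12 → counterexample

That makes 4 counterexamples.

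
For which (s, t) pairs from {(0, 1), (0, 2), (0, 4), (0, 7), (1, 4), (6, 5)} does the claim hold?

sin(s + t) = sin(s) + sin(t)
(0, 1), (0, 2), (0, 4), (0, 7)

Testing each pair:
(0, 1): LHS = sin(1) ≈ 0.8415, RHS = sin(1) ≈ 0.8415 → holds
(0, 2): LHS = sin(2) ≈ 0.9093, RHS = sin(2) ≈ 0.9093 → holds
(0, 4): LHS = sin(4) ≈ -0.7568, RHS = sin(4) ≈ -0.7568 → holds
(0, 7): LHS = sin(7) ≈ 0.657, RHS = sin(7) ≈ 0.657 → holds
(1, 4): LHS = sin(5) ≈ -0.9589, RHS = sin(4) + sin(1) ≈ 0.08467 → fails
(6, 5): LHS = sin(11) ≈ -1, RHS = sin(5) + sin(6) ≈ -1.238 → fails

4 of 6 pairs satisfy the claim.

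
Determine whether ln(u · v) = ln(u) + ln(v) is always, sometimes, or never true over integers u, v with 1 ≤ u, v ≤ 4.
Always true

The identity holds for every pair in the range. For instance at (u, v) = (3, 2): both sides equal ln(6) ≈ 1.792.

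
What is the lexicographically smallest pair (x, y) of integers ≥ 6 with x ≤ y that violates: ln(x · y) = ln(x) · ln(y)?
(x, y) = (6, 6)

Substituting (6, 6) into the claim:
LHS = ln(6 · 6) = ln(36) ≈ 3.584
RHS = ln(6) · ln(6) = ln(6)² ≈ 3.21

Since LHS ≠ RHS, this pair disproves the claim, and no lexicographically smaller pair (x ≤ y, integers ≥ 6) does.

For instance (7, 7) is also a counterexample (LHS = ln(49) ≈ 3.892, RHS = ln(7)² ≈ 3.787), but it's lexicographically larger.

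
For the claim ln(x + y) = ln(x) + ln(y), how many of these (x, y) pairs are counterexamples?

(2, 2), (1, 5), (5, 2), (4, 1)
3

Testing each pair:
(2, 2): LHS = ln(4) ≈ 1.386, RHS = 2·ln(2) ≈ 1.386 → satisfies claim
(1, 5): LHS = ln(6) ≈ 1.792, RHS = ln(5) ≈ 1.609 → counterexample
(5, 2): LHS = ln(7) ≈ 1.946, RHS = ln(2) + ln(5) ≈ 2.303 → counterexample
(4, 1): LHS = ln(5) ≈ 1.609, RHS = ln(4) ≈ 1.386 → counterexample

That makes 3 counterexamples.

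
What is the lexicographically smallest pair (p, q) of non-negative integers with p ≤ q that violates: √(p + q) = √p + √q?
At (0, 1): both sides equal 1, so it holds there.
At (0, 7): both sides equal √(7) ≈ 2.646, so it holds there.

Substituting (1, 1) into the claim:
LHS = √(1 + 1) = √(2) ≈ 1.414
RHS = √1 + √1 = 2

Since LHS ≠ RHS, this pair disproves the claim, and no lexicographically smaller pair (p ≤ q, non-negative integers) does.

For instance (3, 6) is also a counterexample (LHS = 3, RHS = √(3) + √(6) ≈ 4.182), but it's lexicographically larger.

Answer: (p, q) = (1, 1)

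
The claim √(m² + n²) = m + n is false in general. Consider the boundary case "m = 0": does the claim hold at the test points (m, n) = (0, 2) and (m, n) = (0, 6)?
Yes, holds at both test points

At (0, 2): LHS = 2, RHS = 2 → equal
At (0, 6): LHS = 6, RHS = 6 → equal

So the claim does hold at both of these boundary points, even though it is not an identity.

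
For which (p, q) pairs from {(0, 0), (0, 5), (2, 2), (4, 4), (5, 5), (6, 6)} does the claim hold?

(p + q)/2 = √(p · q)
(0, 0), (2, 2), (4, 4), (5, 5), (6, 6)

Testing each pair:
(0, 0): LHS = 0, RHS = 0 → holds
(0, 5): LHS = 5/2, RHS = 0 → fails
(2, 2): LHS = 2, RHS = 2 → holds
(4, 4): LHS = 4, RHS = 4 → holds
(5, 5): LHS = 5, RHS = 5 → holds
(6, 6): LHS = 6, RHS = 6 → holds

5 of 6 pairs satisfy the claim.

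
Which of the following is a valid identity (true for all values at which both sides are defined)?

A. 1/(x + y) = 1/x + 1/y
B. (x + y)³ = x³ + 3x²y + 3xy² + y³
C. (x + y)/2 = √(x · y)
A: fails at (6, 7) — LHS = 1/13, RHS = 13/42.
B: holds — e.g. at (0, 1), both sides equal 1.
C: fails at (3, 4) — LHS = 7/2, RHS = 2·√(3) ≈ 3.464.

Answer: B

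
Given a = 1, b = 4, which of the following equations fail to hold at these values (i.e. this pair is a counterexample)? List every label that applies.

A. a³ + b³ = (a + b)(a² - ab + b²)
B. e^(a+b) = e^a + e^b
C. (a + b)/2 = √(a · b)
B, C

Evaluating each claim at the given values:
A. LHS = 65, RHS = 65 → holds here (LHS = RHS)
B. LHS = e^5 ≈ 148.4, RHS = e + e^4 ≈ 57.32 → fails here (LHS ≠ RHS)
C. LHS = 5/2, RHS = 2 → fails here (LHS ≠ RHS)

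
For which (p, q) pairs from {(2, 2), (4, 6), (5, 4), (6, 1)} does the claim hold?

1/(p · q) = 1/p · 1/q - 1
Testing each pair:
(2, 2): LHS = 1/4, RHS = -3/4 → fails
(4, 6): LHS = 1/24, RHS = -23/24 → fails
(5, 4): LHS = 1/20, RHS = -19/20 → fails
(6, 1): LHS = 1/6, RHS = -5/6 → fails

No pair satisfies the claim.

Answer: None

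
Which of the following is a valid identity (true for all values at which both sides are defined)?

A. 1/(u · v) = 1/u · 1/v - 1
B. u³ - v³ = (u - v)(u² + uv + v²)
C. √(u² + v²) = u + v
B

A: fails at (2, 3) — LHS = 1/6, RHS = -5/6.
B: holds — e.g. at (6, 7), both sides equal -127.
C: fails at (3, 7) — LHS = √(58) ≈ 7.616, RHS = 10.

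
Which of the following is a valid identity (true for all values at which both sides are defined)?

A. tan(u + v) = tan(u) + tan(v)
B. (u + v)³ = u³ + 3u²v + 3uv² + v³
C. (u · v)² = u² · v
B

A: fails at (1, 2) — LHS = tan(3) ≈ -0.1425, RHS = tan(2) + tan(1) ≈ -0.6276.
B: holds — e.g. at (4, 5), both sides equal 729.
C: fails at (6, 7) — LHS = 1764, RHS = 252.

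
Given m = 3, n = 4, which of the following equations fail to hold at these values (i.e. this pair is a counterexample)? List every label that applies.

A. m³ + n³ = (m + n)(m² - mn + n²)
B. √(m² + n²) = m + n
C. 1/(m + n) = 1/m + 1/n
Evaluating each claim at the given values:
A. LHS = 91, RHS = 91 → holds here (LHS = RHS)
B. LHS = 5, RHS = 7 → fails here (LHS ≠ RHS)
C. LHS = 1/7, RHS = 7/12 → fails here (LHS ≠ RHS)

Answer: B, C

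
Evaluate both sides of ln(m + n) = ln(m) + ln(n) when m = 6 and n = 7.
LHS = ln(6 + 7) = ln(13) ≈ 2.565
RHS = ln(6) + ln(7) ≈ 3.738

LHS ≠ RHS (they differ by about 1.173), so the equation does not hold here.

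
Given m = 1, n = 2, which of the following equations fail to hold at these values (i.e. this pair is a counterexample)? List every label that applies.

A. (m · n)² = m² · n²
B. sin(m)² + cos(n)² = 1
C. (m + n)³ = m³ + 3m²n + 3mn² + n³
B

Evaluating each claim at the given values:
A. LHS = 4, RHS = 4 → holds here (LHS = RHS)
B. LHS = cos(2)² + sin(1)² ≈ 0.8813, RHS = 1 → fails here (LHS ≠ RHS)
C. LHS = 27, RHS = 27 → holds here (LHS = RHS)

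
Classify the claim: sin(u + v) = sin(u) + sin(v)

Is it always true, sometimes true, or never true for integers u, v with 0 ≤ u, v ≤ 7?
It holds at (u, v) = (0, 0) (both sides equal 0), but fails at (u, v) = (3, 2) (LHS = sin(5) ≈ -0.9589, RHS = sin(3) + sin(2) ≈ 1.05).

Answer: Sometimes true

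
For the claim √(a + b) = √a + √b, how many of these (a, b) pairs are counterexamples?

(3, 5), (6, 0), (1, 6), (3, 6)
3

Testing each pair:
(3, 5): LHS = 2·√(2) ≈ 2.828, RHS = √(3) + √(5) ≈ 3.968 → counterexample
(6, 0): LHS = √(6) ≈ 2.449, RHS = √(6) ≈ 2.449 → satisfies claim
(1, 6): LHS = √(7) ≈ 2.646, RHS = 1 + √(6) ≈ 3.449 → counterexample
(3, 6): LHS = 3, RHS = √(3) + √(6) ≈ 4.182 → counterexample

That makes 3 counterexamples.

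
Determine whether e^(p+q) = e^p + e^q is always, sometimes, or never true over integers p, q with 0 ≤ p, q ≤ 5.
Never true

The claim fails for every pair in the range. For instance at (p, q) = (4, 2): LHS = e^6 ≈ 403.4, RHS = e^2 + e^4 ≈ 61.99.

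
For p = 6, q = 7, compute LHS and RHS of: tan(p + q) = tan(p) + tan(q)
LHS = tan(6 + 7) = tan(13) ≈ 0.463
RHS = tan(6) + tan(7) ≈ 0.5804

LHS ≠ RHS (they differ by about 0.1174), so the equation does not hold here.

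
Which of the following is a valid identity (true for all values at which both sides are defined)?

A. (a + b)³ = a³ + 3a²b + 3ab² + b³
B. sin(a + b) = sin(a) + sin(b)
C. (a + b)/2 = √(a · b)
A: holds — e.g. at (1, 4), both sides equal 125.
B: fails at (4, 5) — LHS = sin(9) ≈ 0.4121, RHS = sin(5) + sin(4) ≈ -1.716.
C: fails at (4, 5) — LHS = 9/2, RHS = 2·√(5) ≈ 4.472.

Answer: A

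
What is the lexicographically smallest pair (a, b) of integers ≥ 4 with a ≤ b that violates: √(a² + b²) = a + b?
(a, b) = (4, 4)

Substituting (4, 4) into the claim:
LHS = √(4² + 4²) = 4·√(2) ≈ 5.657
RHS = 4 + 4 = 8

Since LHS ≠ RHS, this pair disproves the claim, and no lexicographically smaller pair (a ≤ b, integers ≥ 4) does.

For instance (5, 7) is also a counterexample (LHS = √(74) ≈ 8.602, RHS = 12), but it's lexicographically larger.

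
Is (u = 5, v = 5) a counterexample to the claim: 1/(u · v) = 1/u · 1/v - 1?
Substituting u = 5, v = 5:
LHS = 1/(5 · 5) = 1/25
RHS = 1/5 · 1/5 - 1 = -24/25

Since LHS ≠ RHS, this pair disproves the claim.

Answer: Yes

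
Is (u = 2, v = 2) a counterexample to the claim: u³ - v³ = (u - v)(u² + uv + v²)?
No

Substituting u = 2, v = 2:
LHS = 2³ - 2³ = 0
RHS = (2 - 2)(2² + 2·2 + 2²) = 0

The sides agree, so this pair does not disprove the claim.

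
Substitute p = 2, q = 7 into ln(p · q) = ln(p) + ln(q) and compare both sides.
LHS = ln(2 · 7) = ln(14) ≈ 2.639
RHS = ln(2) + ln(7) ≈ 2.639

LHS = RHS: the two sides agree.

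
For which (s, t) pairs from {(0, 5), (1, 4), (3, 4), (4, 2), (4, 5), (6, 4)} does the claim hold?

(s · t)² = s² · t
Testing each pair:
(0, 5): LHS = 0, RHS = 0 → holds
(1, 4): LHS = 16, RHS = 4 → fails
(3, 4): LHS = 144, RHS = 36 → fails
(4, 2): LHS = 64, RHS = 32 → fails
(4, 5): LHS = 400, RHS = 80 → fails
(6, 4): LHS = 576, RHS = 144 → fails

1 of 6 pairs satisfies the claim.

Answer: (0, 5)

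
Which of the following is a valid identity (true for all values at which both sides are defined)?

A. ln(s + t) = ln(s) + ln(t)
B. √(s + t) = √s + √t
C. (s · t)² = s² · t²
C

A: fails at (4, 5) — LHS = ln(9) ≈ 2.197, RHS = ln(4) + ln(5) ≈ 2.996.
B: fails at (3, 3) — LHS = √(6) ≈ 2.449, RHS = 2·√(3) ≈ 3.464.
C: holds — e.g. at (4, 6), both sides equal 576.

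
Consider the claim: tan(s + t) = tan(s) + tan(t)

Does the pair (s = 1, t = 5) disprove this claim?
Yes

Substituting s = 1, t = 5:
LHS = tan(1 + 5) = tan(6) ≈ -0.291
RHS = tan(1) + tan(5) ≈ -1.823

Since LHS ≠ RHS, this pair disproves the claim.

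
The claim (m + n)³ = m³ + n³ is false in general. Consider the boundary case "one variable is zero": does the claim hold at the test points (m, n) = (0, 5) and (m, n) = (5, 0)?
At (0, 5): LHS = 125, RHS = 125 → equal
At (5, 0): LHS = 125, RHS = 125 → equal

So the claim does hold at both of these boundary points, even though it is not an identity.

Answer: Yes, holds at both test points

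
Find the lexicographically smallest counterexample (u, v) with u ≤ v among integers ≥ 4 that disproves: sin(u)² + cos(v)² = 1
Substituting (4, 5) into the claim:
LHS = sin(4)² + cos(5)² ≈ 0.6532
RHS = 1

Since LHS ≠ RHS, this pair disproves the claim, and no lexicographically smaller pair (u ≤ v, integers ≥ 4) does.

For instance (7, 10) is also a counterexample (LHS = sin(7)² + cos(10)² ≈ 1.136, RHS = 1), but it's lexicographically larger.

Answer: (u, v) = (4, 5)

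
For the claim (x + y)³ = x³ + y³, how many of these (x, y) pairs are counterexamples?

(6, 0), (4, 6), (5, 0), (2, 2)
Testing each pair:
(6, 0): LHS = 216, RHS = 216 → satisfies claim
(4, 6): LHS = 1000, RHS = 280 → counterexample
(5, 0): LHS = 125, RHS = 125 → satisfies claim
(2, 2): LHS = 64, RHS = 16 → counterexample

That makes 2 counterexamples.

Answer: 2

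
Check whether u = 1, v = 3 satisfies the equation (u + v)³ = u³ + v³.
Fails

Substituting u = 1, v = 3:

LHS = (1 + 3)³ = 64
RHS = 1³ + 3³ = 28

LHS ≠ RHS, so the equation does not hold at this point.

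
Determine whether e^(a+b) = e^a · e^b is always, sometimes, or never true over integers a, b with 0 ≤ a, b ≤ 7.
Always true

The identity holds for every pair in the range. For instance at (a, b) = (5, 0): both sides equal e^5 ≈ 148.4.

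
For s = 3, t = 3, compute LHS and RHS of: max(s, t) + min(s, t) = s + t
LHS = max(3, 3) + min(3, 3) = 6
RHS = 3 + 3 = 6

LHS = RHS: the two sides agree.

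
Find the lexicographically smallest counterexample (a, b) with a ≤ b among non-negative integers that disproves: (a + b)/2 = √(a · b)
At (0, 0): both sides equal 0, so it holds there.

Substituting (0, 1) into the claim:
LHS = (0 + 1)/2 = 1/2
RHS = √(0 · 1) = 0

Since LHS ≠ RHS, this pair disproves the claim, and no lexicographically smaller pair (a ≤ b, non-negative integers) does.

For instance (3, 4) is also a counterexample (LHS = 7/2, RHS = 2·√(3) ≈ 3.464), but it's lexicographically larger.

Answer: (a, b) = (0, 1)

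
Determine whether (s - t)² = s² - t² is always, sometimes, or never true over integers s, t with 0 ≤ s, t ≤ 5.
It holds at (s, t) = (5, 5) (both sides equal 0), but fails at (s, t) = (3, 5) (LHS = 4, RHS = -16).

Answer: Sometimes true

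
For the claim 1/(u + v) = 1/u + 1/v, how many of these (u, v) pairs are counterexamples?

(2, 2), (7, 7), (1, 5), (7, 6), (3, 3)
5

Testing each pair:
(2, 2): LHS = 1/4, RHS = 1 → counterexample
(7, 7): LHS = 1/14, RHS = 2/7 → counterexample
(1, 5): LHS = 1/6, RHS = 6/5 → counterexample
(7, 6): LHS = 1/13, RHS = 13/42 → counterexample
(3, 3): LHS = 1/6, RHS = 2/3 → counterexample

That makes 5 counterexamples.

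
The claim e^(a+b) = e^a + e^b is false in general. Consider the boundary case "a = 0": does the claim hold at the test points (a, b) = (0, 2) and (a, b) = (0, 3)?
At (0, 2): LHS = e^2 ≈ 7.389 ≠ RHS = 1 + e^2 ≈ 8.389
At (0, 3): LHS = e^3 ≈ 20.09 ≠ RHS = 1 + e^3 ≈ 21.09

Answer: No, fails at both test points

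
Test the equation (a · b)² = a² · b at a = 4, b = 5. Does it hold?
Substituting a = 4, b = 5:

LHS = (4 · 5)² = 400
RHS = 4² · 5 = 80

LHS ≠ RHS, so the equation does not hold at this point.

Answer: Fails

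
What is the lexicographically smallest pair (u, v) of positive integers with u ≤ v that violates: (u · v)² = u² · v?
At (1, 1): both sides equal 1, so it holds there.

Substituting (1, 2) into the claim:
LHS = (1 · 2)² = 4
RHS = 1² · 2 = 2

Since LHS ≠ RHS, this pair disproves the claim, and no lexicographically smaller pair (u ≤ v, positive integers) does.

For instance (2, 6) is also a counterexample (LHS = 144, RHS = 24), but it's lexicographically larger.

Answer: (u, v) = (1, 2)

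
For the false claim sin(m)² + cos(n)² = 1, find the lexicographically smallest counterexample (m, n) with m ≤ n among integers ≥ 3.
(m, n) = (3, 4)

Substituting (3, 4) into the claim:
LHS = sin(3)² + cos(4)² ≈ 0.4472
RHS = 1

Since LHS ≠ RHS, this pair disproves the claim, and no lexicographically smaller pair (m ≤ n, integers ≥ 3) does.

For instance (5, 9) is also a counterexample (LHS = cos(9)² + sin(5)² ≈ 1.75, RHS = 1), but it's lexicographically larger.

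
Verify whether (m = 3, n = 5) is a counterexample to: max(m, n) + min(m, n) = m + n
No

Substituting m = 3, n = 5:
LHS = max(3, 5) + min(3, 5) = 8
RHS = 3 + 5 = 8

The sides agree, so this pair does not disprove the claim.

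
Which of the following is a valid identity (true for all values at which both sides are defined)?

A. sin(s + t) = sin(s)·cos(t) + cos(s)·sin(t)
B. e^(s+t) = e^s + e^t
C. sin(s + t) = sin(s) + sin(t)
A: holds — e.g. at (4, 6), both sides equal sin(10) ≈ -0.544.
B: fails at (5, 5) — LHS = e^10 ≈ 22026.5, RHS = 2·e^5 ≈ 296.8.
C: fails at (6, 7) — LHS = sin(13) ≈ 0.4202, RHS = sin(6) + sin(7) ≈ 0.3776.

Answer: A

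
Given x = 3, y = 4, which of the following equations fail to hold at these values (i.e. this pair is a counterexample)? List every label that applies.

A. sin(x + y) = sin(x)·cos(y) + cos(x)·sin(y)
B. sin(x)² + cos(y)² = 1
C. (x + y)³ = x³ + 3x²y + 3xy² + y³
Evaluating each claim at the given values:
A. LHS = sin(7) ≈ 0.657, RHS = sin(3)·cos(4) + sin(4)·cos(3) ≈ 0.657 → holds here (LHS = RHS)
B. LHS = sin(3)² + cos(4)² ≈ 0.4472, RHS = 1 → fails here (LHS ≠ RHS)
C. LHS = 343, RHS = 343 → holds here (LHS = RHS)

Answer: B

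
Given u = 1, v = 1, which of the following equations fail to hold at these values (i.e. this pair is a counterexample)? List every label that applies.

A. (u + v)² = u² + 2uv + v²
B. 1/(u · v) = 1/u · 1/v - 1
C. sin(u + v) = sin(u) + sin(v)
Evaluating each claim at the given values:
A. LHS = 4, RHS = 4 → holds here (LHS = RHS)
B. LHS = 1, RHS = 0 → fails here (LHS ≠ RHS)
C. LHS = sin(2) ≈ 0.9093, RHS = 2·sin(1) ≈ 1.683 → fails here (LHS ≠ RHS)

Answer: B, C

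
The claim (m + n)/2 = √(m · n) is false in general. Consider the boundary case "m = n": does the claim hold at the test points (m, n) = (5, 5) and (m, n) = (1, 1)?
At (5, 5): LHS = 5, RHS = 5 → equal
At (1, 1): LHS = 1, RHS = 1 → equal

So the claim does hold at both of these boundary points, even though it is not an identity.

Answer: Yes, holds at both test points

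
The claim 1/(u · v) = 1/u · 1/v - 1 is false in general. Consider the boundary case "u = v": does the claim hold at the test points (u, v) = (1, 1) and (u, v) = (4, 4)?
At (1, 1): LHS = 1 ≠ RHS = 0
At (4, 4): LHS = 1/16 ≠ RHS = -15/16

Answer: No, fails at both test points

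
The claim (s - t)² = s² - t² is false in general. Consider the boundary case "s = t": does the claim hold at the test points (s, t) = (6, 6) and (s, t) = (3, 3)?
Yes, holds at both test points

At (6, 6): LHS = 0, RHS = 0 → equal
At (3, 3): LHS = 0, RHS = 0 → equal

So the claim does hold at both of these boundary points, even though it is not an identity.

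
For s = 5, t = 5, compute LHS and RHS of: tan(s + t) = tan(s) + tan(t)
LHS = tan(5 + 5) = tan(10) ≈ 0.6484
RHS = tan(5) + tan(5) = 2·tan(5) ≈ -6.761

LHS ≠ RHS (they differ by about 7.409), so the equation does not hold here.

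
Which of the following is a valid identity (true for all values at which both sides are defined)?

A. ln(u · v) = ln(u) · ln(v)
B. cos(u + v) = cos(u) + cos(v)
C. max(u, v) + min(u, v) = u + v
A: fails at (4, 4) — LHS = ln(16) ≈ 2.773, RHS = ln(4)² ≈ 1.922.
B: fails at (4, 5) — LHS = cos(9) ≈ -0.9111, RHS = cos(4) + cos(5) ≈ -0.37.
C: holds — e.g. at (2, 3), both sides equal 5.

Answer: C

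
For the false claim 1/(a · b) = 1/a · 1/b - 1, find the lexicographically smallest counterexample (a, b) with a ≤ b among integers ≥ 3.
(a, b) = (3, 3)

Substituting (3, 3) into the claim:
LHS = 1/(3 · 3) = 1/9
RHS = 1/3 · 1/3 - 1 = -8/9

Since LHS ≠ RHS, this pair disproves the claim, and no lexicographically smaller pair (a ≤ b, integers ≥ 3) does.

For instance (5, 8) is also a counterexample (LHS = 1/40, RHS = -39/40), but it's lexicographically larger.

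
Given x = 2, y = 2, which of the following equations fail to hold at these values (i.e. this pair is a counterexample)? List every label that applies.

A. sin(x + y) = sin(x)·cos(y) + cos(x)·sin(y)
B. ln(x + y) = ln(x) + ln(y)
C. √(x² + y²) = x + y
C

Evaluating each claim at the given values:
A. LHS = sin(4) ≈ -0.7568, RHS = 2·sin(2)·cos(2) ≈ -0.7568 → holds here (LHS = RHS)
B. LHS = ln(4) ≈ 1.386, RHS = 2·ln(2) ≈ 1.386 → holds here (LHS = RHS)
C. LHS = 2·√(2) ≈ 2.828, RHS = 4 → fails here (LHS ≠ RHS)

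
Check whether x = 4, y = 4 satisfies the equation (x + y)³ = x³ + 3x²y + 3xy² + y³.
Holds

Substituting x = 4, y = 4:

LHS = (4 + 4)³ = 512
RHS = 4³ + 3·4²·4 + 3·4·4² + 4³ = 512

LHS = RHS, so the equation holds at this point.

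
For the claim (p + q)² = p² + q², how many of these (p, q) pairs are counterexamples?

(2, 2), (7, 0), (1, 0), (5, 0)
1

Testing each pair:
(2, 2): LHS = 16, RHS = 8 → counterexample
(7, 0): LHS = 49, RHS = 49 → satisfies claim
(1, 0): LHS = 1, RHS = 1 → satisfies claim
(5, 0): LHS = 25, RHS = 25 → satisfies claim

That makes 1 counterexample.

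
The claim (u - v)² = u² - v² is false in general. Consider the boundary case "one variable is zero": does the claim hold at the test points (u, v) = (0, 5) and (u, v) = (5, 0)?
At (0, 5): LHS = 25 ≠ RHS = -25
At (5, 0): LHS = 25, RHS = 25 → equal

Answer: Only at (5, 0)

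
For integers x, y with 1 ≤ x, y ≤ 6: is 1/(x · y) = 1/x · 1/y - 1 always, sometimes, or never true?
Never true

The claim fails for every pair in the range. For instance at (x, y) = (3, 2): LHS = 1/6, RHS = -5/6.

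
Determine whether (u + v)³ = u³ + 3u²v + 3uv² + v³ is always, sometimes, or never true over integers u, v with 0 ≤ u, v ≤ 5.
Always true

The identity holds for every pair in the range. For instance at (u, v) = (4, 1): both sides equal 125.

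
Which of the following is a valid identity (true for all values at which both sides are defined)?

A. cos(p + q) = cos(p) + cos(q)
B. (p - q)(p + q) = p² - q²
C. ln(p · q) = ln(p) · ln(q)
A: fails at (4, 6) — LHS = cos(10) ≈ -0.8391, RHS = cos(4) + cos(6) ≈ 0.3065.
B: holds — e.g. at (0, 1), both sides equal -1.
C: fails at (1, 4) — LHS = ln(4) ≈ 1.386, RHS = 0.

Answer: B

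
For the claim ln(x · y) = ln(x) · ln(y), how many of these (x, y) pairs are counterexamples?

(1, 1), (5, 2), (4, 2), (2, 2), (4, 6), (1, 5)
Testing each pair:
(1, 1): LHS = 0, RHS = 0 → satisfies claim
(5, 2): LHS = ln(10) ≈ 2.303, RHS = ln(2)·ln(5) ≈ 1.116 → counterexample
(4, 2): LHS = ln(8) ≈ 2.079, RHS = ln(2)·ln(4) ≈ 0.9609 → counterexample
(2, 2): LHS = ln(4) ≈ 1.386, RHS = ln(2)² ≈ 0.4805 → counterexample
(4, 6): LHS = ln(24) ≈ 3.178, RHS = ln(4)·ln(6) ≈ 2.484 → counterexample
(1, 5): LHS = ln(5) ≈ 1.609, RHS = 0 → counterexample

That makes 5 counterexamples.

Answer: 5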